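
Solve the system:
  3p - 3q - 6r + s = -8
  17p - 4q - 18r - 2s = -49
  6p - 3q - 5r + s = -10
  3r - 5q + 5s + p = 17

no solution

Row-reduce:
R1 ← R1 / (3).
R2 ← R2 − 17·R1.
R3 ← R3 − 6·R1.
R4 ← R4 − 1·R1.
R2 ← R2 / (13).
R1 ← R1 + 1·R2.
R3 ← R3 − 3·R2.
R4 ← R4 + 4·R2.
R3 ← R3 / (43/13).
R1 ← R1 + 10/13·R3.
R2 ← R2 − 16/13·R3.
R4 ← R4 − 129/13·R3.
Row 4 reduces to 0 = -2, a contradiction. The system is inconsistent.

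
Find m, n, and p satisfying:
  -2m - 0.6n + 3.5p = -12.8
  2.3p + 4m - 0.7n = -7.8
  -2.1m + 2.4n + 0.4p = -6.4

Row-reduce the augmented matrix:
R1 ← R1 / (-2).
R2 ← R2 − 4·R1.
R3 ← R3 + 21/10·R1.
R2 ← R2 / (-19/10).
R1 ← R1 − 3/10·R2.
R3 ← R3 − 303/100·R2.
R3 ← R3 / (43913/3800).
R1 ← R1 + 107/380·R3.
R2 ← R2 + 93/19·R3.
Reading off the reduced rows gives m = 0, n = -2, p = -4.

m = 0, n = -2, p = -4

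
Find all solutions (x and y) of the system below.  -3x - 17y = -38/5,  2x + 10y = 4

Row-reduce the augmented matrix:
R1 ← R1 / (-3).
R2 ← R2 − 2·R1.
R2 ← R2 / (-4/3).
R1 ← R1 − 17/3·R2.
Reading off the reduced rows gives x = -2, y = 4/5.

x = -2, y = 4/5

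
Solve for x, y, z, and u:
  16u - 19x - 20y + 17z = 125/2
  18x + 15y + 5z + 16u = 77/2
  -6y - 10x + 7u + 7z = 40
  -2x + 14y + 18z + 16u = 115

Row-reduce the augmented matrix:
R1 ← R1 / (-19).
R2 ← R2 − 18·R1.
R3 ← R3 + 10·R1.
R4 ← R4 + 2·R1.
R2 ← R2 / (-75/19).
R1 ← R1 − 20/19·R2.
R3 ← R3 − 86/19·R2.
R4 ← R4 − 306/19·R2.
R3 ← R3 / (1669/75).
R1 ← R1 − 71/15·R3.
R2 ← R2 + 401/75·R3.
R4 ← R4 − 2558/25·R3.
R4 ← R4 / (-27206/1669).
R1 ← R1 − 283/1669·R4.
R2 ← R2 − 583/1669·R4.
R3 ← R3 − 2573/1669·R4.
Reading off the reduced rows gives x = -3, y = 3, z = 3/2, u = 5/2.

x = -3, y = 3, z = 3/2, u = 5/2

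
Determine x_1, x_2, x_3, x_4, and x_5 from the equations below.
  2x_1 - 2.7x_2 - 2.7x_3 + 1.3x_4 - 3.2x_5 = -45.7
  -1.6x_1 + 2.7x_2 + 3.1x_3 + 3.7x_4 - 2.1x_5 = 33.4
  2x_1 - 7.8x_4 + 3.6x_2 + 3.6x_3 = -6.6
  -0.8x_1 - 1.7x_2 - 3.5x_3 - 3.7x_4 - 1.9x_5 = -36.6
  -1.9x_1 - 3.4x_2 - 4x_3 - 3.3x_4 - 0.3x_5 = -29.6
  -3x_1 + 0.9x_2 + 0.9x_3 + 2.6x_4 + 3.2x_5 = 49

Row-reduce the augmented matrix:
R1 ← R1 / (2).
R2 ← R2 + 8/5·R1.
R3 ← R3 − 2·R1.
R4 ← R4 + 4/5·R1.
R5 ← R5 + 19/10·R1.
R6 ← R6 + 3·R1.
R2 ← R2 / (27/50).
R1 ← R1 + 27/20·R2.
R3 ← R3 − 63/10·R2.
R4 ← R4 + 139/50·R2.
R5 ← R5 + 1193/200·R2.
R6 ← R6 + 63/20·R2.
R3 ← R3 / (-14/3).
R1 ← R1 − 1·R3.
R2 ← R2 − 47/27·R3.
R4 ← R4 − 7/27·R3.
R5 ← R5 − 1031/270·R3.
R6 ← R6 − 7/3·R3.
R4 ← R4 / (794/45).
R1 ← R1 + 13/10·R4.
R2 ← R2 + 686/45·R4.
R3 ← R3 − 69/5·R4.
R5 ← R5 + 2161/900·R4.
R5 ← R5 / (-24396957/2223200).
R1 ← R1 + 595929/222320·R5.
R2 ← R2 + 109324/13895·R5.
R3 ← R3 − 712907/111160·R5.
R4 ← R4 + 4315/3176·R5.
R6 reduces to 0 = 0, so the extra equation is consistent.
Reading off the reduced rows gives x_1 = -6, x_2 = 4, x_3 = 4, x_4 = 3, x_5 = 5.

x_1 = -6, x_2 = 4, x_3 = 4, x_4 = 3, x_5 = 5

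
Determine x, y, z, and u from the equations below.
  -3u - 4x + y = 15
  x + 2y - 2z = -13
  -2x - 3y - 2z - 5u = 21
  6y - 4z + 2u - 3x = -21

x = -3, y = -3, z = 2, u = -2

Row-reduce the augmented matrix:
R1 ← R1 / (-4).
R2 ← R2 − 1·R1.
R3 ← R3 + 2·R1.
R4 ← R4 + 3·R1.
R2 ← R2 / (9/4).
R1 ← R1 + 1/4·R2.
R3 ← R3 + 7/2·R2.
R4 ← R4 − 21/4·R2.
R3 ← R3 / (-46/9).
R1 ← R1 + 2/9·R3.
R2 ← R2 + 8/9·R3.
R4 ← R4 − 2/3·R3.
R4 ← R4 / (124/23).
R1 ← R1 − 20/23·R4.
R2 ← R2 − 11/23·R4.
R3 ← R3 − 21/23·R4.
Reading off the reduced rows gives x = -3, y = -3, z = 2, u = -2.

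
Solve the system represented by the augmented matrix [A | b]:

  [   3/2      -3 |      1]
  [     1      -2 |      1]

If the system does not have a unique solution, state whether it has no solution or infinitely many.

Row-reduce:
R1 ← R1 / (3/2).
R2 ← R2 − 1·R1.
Row 2 reduces to 0 = 1/3, a contradiction. The system is inconsistent.

no solution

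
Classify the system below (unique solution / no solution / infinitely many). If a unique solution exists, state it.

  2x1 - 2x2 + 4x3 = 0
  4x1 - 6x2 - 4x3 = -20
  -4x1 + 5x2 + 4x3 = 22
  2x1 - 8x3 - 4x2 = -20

Row-reduce the augmented matrix:
R1 ← R1 / (2).
R2 ← R2 − 4·R1.
R3 ← R3 + 4·R1.
R4 ← R4 − 2·R1.
R2 ← R2 / (-2).
R1 ← R1 + 1·R2.
R3 ← R3 − 1·R2.
R4 ← R4 + 2·R2.
R3 ← R3 / (6).
R1 ← R1 − 8·R3.
R2 ← R2 − 6·R3.
R4 reduces to 0 = 0, so the extra equation is consistent.
Reading off the reduced rows gives x1 = -6, x2 = -2, x3 = 2.

x1 = -6, x2 = -2, x3 = 2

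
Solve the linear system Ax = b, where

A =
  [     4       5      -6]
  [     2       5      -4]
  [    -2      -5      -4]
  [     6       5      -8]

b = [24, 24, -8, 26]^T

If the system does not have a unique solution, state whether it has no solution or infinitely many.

Row-reduce:
R1 ← R1 / (4).
R2 ← R2 − 2·R1.
R3 ← R3 + 2·R1.
R4 ← R4 − 6·R1.
R2 ← R2 / (5/2).
R1 ← R1 − 5/4·R2.
R3 ← R3 + 5/2·R2.
R4 ← R4 + 5/2·R2.
R3 ← R3 / (-8).
R1 ← R1 + 1·R3.
R2 ← R2 + 2/5·R3.
Row 4 reduces to 0 = 2, a contradiction. The system is inconsistent.

no solution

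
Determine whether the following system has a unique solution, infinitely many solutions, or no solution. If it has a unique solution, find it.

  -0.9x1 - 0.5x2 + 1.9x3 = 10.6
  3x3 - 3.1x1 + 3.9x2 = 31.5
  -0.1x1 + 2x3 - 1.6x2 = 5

Row-reduce the augmented matrix:
R1 ← R1 / (-9/10).
R2 ← R2 + 31/10·R1.
R3 ← R3 + 1/10·R1.
R2 ← R2 / (253/45).
R1 ← R1 − 5/9·R2.
R3 ← R3 + 139/90·R2.
R3 ← R3 / (75/92).
R1 ← R1 + 81/46·R3.
R2 ← R2 + 29/46·R3.
Reading off the reduced rows gives x1 = -6, x2 = 1, x3 = 3.

x1 = -6, x2 = 1, x3 = 3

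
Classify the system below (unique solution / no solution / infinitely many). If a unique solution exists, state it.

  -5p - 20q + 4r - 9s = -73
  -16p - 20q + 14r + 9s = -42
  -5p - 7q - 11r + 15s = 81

infinitely many solutions

Row-reduce:
R1 ← R1 / (-5).
R2 ← R2 + 16·R1.
R3 ← R3 + 5·R1.
R2 ← R2 / (44).
R1 ← R1 − 4·R2.
R3 ← R3 − 13·R2.
R3 ← R3 / (-1689/110).
R1 ← R1 + 10/11·R3.
R2 ← R2 − 3/110·R3.
Rank is 3 with 4 unknowns, leaving s free.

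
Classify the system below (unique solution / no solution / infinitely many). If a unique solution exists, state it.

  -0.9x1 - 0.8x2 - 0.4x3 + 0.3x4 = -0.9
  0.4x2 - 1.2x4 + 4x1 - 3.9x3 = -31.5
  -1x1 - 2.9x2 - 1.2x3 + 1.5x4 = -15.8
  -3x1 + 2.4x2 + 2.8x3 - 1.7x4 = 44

Row-reduce the augmented matrix:
R1 ← R1 / (-9/10).
R2 ← R2 − 4·R1.
R3 ← R3 + 1·R1.
R4 ← R4 + 3·R1.
R2 ← R2 / (-142/45).
R1 ← R1 − 8/9·R2.
R3 ← R3 + 181/90·R2.
R4 ← R4 − 76/15·R2.
R3 ← R3 / (8131/2840).
R1 ← R1 + 82/71·R3.
R2 ← R2 − 511/284·R3.
R4 ← R4 + 1769/355·R3.
R4 ← R4 / (-49049/81310).
R1 ← R1 − 1143/8131·R4.
R2 ← R2 + 5871/8131·R4.
R3 ← R3 − 3072/8131·R4.
Reading off the reduced rows gives x1 = -5, x2 = 2, x3 = 5, x4 = -6.

x1 = -5, x2 = 2, x3 = 5, x4 = -6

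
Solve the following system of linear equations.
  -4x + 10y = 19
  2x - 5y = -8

Row-reduce:
R1 ← R1 / (-4).
R2 ← R2 − 2·R1.
Row 2 reduces to 0 = 3/2, a contradiction. The system is inconsistent.

no solution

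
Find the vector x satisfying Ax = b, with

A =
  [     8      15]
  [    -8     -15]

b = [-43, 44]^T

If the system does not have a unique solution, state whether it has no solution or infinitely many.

no solution

Row-reduce:
R1 ← R1 / (8).
R2 ← R2 + 8·R1.
Row 2 reduces to 0 = 1, a contradiction. The system is inconsistent.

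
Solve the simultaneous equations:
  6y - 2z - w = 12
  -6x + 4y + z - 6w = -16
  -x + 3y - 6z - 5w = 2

infinitely many solutions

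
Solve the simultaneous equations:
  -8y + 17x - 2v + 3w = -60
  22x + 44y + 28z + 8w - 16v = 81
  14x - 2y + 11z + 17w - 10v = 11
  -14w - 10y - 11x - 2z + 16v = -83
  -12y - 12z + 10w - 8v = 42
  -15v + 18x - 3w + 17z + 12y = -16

Row-reduce:
R1 ← R1 / (17).
R2 ← R2 − 22·R1.
R3 ← R3 − 14·R1.
R4 ← R4 + 11·R1.
R6 ← R6 − 18·R1.
R2 ← R2 / (924/17).
R1 ← R1 + 8/17·R2.
R3 ← R3 − 78/17·R2.
R4 ← R4 + 258/17·R2.
R5 ← R5 + 12·R2.
R6 ← R6 − 348/17·R2.
R3 ← R3 / (95/11).
R1 ← R1 − 8/33·R3.
R2 ← R2 − 17/33·R3.
R4 ← R4 − 64/11·R3.
R5 ← R5 + 64/11·R3.
R6 ← R6 − 71/11·R3.
R4 ← R4 / (-1944/95).
R1 ← R1 + 53/285·R4.
R2 ← R2 + 439/570·R4.
R3 ← R3 − 156/95·R4.
R5 ← R5 − 1944/95·R4.
R6 ← R6 + 1741/95·R4.
Swap R5 and R6.
R5 ← R5 / (-18833/1134).
R1 ← R1 + 85/486·R5.
R2 ← R2 + 2801/6804·R5.
R3 ← R3 − 82/189·R5.
R4 ← R4 + 877/1134·R5.
Row 6 reduces to 0 = -1/2, a contradiction. The system is inconsistent.

no solution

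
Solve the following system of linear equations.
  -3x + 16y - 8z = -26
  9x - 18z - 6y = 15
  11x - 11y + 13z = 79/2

x = 2, y = -1, z = 1/2

Row-reduce the augmented matrix:
R1 ← R1 / (-3).
R2 ← R2 − 9·R1.
R3 ← R3 − 11·R1.
R2 ← R2 / (42).
R1 ← R1 + 16/3·R2.
R3 ← R3 − 143/3·R2.
R3 ← R3 / (94/3).
R1 ← R1 + 8/3·R3.
R2 ← R2 + 1·R3.
Reading off the reduced rows gives x = 2, y = -1, z = 1/2.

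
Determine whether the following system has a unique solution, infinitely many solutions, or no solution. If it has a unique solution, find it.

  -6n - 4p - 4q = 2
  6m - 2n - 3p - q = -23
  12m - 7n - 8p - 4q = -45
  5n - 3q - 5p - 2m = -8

Row-reduce:
Swap R1 and R2.
R1 ← R1 / (6).
R3 ← R3 − 12·R1.
R4 ← R4 + 2·R1.
R2 ← R2 / (-6).
R1 ← R1 + 1/3·R2.
R3 ← R3 + 3·R2.
R4 ← R4 − 13/3·R2.
Swap R3 and R4.
R3 ← R3 / (-80/9).
R1 ← R1 + 5/18·R3.
R2 ← R2 − 2/3·R3.
Rank is 3 with 4 unknowns, leaving q free.

infinitely many solutions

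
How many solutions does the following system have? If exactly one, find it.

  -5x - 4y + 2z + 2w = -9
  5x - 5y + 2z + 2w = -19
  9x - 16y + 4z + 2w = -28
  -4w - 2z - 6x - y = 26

Row-reduce:
R1 ← R1 / (-5).
R2 ← R2 − 5·R1.
R3 ← R3 − 9·R1.
R4 ← R4 + 6·R1.
R2 ← R2 / (-9).
R1 ← R1 − 4/5·R2.
R3 ← R3 + 116/5·R2.
R4 ← R4 − 19/5·R2.
R3 ← R3 / (-122/45).
R1 ← R1 + 2/45·R3.
R2 ← R2 + 4/9·R3.
R4 ← R4 + 122/45·R3.
Row 4 reduces to 0 = -3, a contradiction. The system is inconsistent.

no solution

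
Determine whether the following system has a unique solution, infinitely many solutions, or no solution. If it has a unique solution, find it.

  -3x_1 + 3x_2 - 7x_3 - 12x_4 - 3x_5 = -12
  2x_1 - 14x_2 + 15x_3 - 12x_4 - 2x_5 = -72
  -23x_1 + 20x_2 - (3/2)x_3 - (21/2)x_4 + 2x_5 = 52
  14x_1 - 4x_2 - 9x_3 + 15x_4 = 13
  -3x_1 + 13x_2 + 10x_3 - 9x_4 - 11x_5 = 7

Row-reduce:
R1 ← R1 / (-3).
R2 ← R2 − 2·R1.
R3 ← R3 + 23·R1.
R4 ← R4 − 14·R1.
R5 ← R5 + 3·R1.
R2 ← R2 / (-12).
R1 ← R1 + 1·R2.
R3 ← R3 + 3·R2.
R4 ← R4 − 10·R2.
R5 ← R5 − 10·R2.
R3 ← R3 / (595/12).
R1 ← R1 − 53/36·R3.
R2 ← R2 + 31/36·R3.
R4 ← R4 + 595/18·R3.
R5 ← R5 − 461/18·R3.
Swap R4 and R5.
R4 ← R4 / (-34716/595).
R1 ← R1 − 3687/1190·R4.
R2 ← R2 − 3771/1190·R4.
R3 ← R3 − 1038/595·R4.
Row 5 reduces to 0 = -1/3, a contradiction. The system is inconsistent.

no solution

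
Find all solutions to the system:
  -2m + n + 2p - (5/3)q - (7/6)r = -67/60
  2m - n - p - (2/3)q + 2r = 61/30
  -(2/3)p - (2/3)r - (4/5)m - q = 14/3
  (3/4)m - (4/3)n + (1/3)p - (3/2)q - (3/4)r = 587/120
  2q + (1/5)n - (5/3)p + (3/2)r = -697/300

m = 0, n = -6/5, p = -5/2, q = -2, r = -3/2

Row-reduce the augmented matrix:
R1 ← R1 / (-2).
R2 ← R2 − 2·R1.
R3 ← R3 + 4/5·R1.
R4 ← R4 − 3/4·R1.
Swap R2 and R3.
R2 ← R2 / (-2/5).
R1 ← R1 + 1/2·R2.
R4 ← R4 + 23/24·R2.
R5 ← R5 − 1/5·R2.
R1 ← R1 − 5/6·R3.
R2 ← R2 − 11/3·R3.
R4 ← R4 − 331/72·R3.
R5 ← R5 + 12/5·R3.
R4 ← R4 / (4061/432).
R1 ← R1 − 115/36·R4.
R2 ← R2 − 169/18·R4.
R3 ← R3 + 7/3·R4.
R5 ← R5 + 113/30·R4.
R5 ← R5 / (192629/121830).
R1 ← R1 − 20485/12183·R5.
R2 ← R2 − 16067/8122·R5.
R3 ← R3 + 2383/8122·R5.
R4 ← R4 + 1961/4061·R5.
Reading off the reduced rows gives m = 0, n = -6/5, p = -5/2, q = -2, r = -3/2.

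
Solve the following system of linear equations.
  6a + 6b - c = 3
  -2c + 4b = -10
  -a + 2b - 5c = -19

a = 2, b = -1, c = 3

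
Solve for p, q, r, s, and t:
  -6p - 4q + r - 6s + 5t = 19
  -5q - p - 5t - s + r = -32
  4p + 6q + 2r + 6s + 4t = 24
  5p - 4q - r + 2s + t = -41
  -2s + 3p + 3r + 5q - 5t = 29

p = -2, q = 6, r = 3, s = -3, t = 2

Row-reduce the augmented matrix:
R1 ← R1 / (-6).
R2 ← R2 + 1·R1.
R3 ← R3 − 4·R1.
R4 ← R4 − 5·R1.
R5 ← R5 − 3·R1.
R2 ← R2 / (-13/3).
R1 ← R1 − 2/3·R2.
R3 ← R3 − 10/3·R2.
R4 ← R4 + 22/3·R2.
R5 ← R5 − 3·R2.
R3 ← R3 / (43/13).
R1 ← R1 + 1/26·R3.
R2 ← R2 + 5/26·R3.
R4 ← R4 + 41/26·R3.
R5 ← R5 − 53/13·R3.
R4 ← R4 / (-88/43).
R1 ← R1 − 44/43·R4.
R2 ← R2 − 5/43·R4.
R3 ← R3 − 26/43·R4.
R5 ← R5 + 321/43·R4.
R5 ← R5 / (-6147/88).
R1 ← R1 − 13/2·R5.
R2 ← R2 − 215/88·R5.
R3 ← R3 − 251/44·R5.
R4 ← R4 + 705/88·R5.
Reading off the reduced rows gives p = -2, q = 6, r = 3, s = -3, t = 2.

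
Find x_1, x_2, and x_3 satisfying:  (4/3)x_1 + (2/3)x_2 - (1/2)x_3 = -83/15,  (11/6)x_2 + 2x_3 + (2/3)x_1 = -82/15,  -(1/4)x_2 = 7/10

x_1 = -5/2, x_2 = -14/5, x_3 = 2/3

Row-reduce the augmented matrix:
R1 ← R1 / (4/3).
R2 ← R2 − 2/3·R1.
R2 ← R2 / (3/2).
R1 ← R1 − 1/2·R2.
R3 ← R3 + 1/4·R2.
R3 ← R3 / (3/8).
R1 ← R1 + 9/8·R3.
R2 ← R2 − 3/2·R3.
Reading off the reduced rows gives x_1 = -5/2, x_2 = -14/5, x_3 = 2/3.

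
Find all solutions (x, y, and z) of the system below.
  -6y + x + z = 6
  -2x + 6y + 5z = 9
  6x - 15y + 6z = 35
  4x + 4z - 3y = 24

no solution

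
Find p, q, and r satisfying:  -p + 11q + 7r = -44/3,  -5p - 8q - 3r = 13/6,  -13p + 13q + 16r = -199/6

Row-reduce the augmented matrix:
R1 ← R1 / (-1).
R2 ← R2 + 5·R1.
R3 ← R3 + 13·R1.
R2 ← R2 / (-63).
R1 ← R1 + 11·R2.
R3 ← R3 + 130·R2.
R3 ← R3 / (215/63).
R1 ← R1 + 23/63·R3.
R2 ← R2 − 38/63·R3.
Reading off the reduced rows gives p = 5/3, q = -3/2, r = 1/2.

p = 5/3, q = -3/2, r = 1/2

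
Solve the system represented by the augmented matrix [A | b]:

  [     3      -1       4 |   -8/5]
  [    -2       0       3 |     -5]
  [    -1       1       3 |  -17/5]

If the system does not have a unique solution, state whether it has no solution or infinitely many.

x_1 = 1, x_2 = 3/5, x_3 = -1

Row-reduce the augmented matrix:
R1 ← R1 / (3).
R2 ← R2 + 2·R1.
R3 ← R3 + 1·R1.
R2 ← R2 / (-2/3).
R1 ← R1 + 1/3·R2.
R3 ← R3 − 2/3·R2.
R3 ← R3 / (10).
R1 ← R1 + 3/2·R3.
R2 ← R2 + 17/2·R3.
Reading off the reduced rows gives x_1 = 1, x_2 = 3/5, x_3 = -1.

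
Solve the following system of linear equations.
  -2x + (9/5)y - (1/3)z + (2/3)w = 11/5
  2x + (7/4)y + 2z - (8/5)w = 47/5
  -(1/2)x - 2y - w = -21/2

infinitely many solutions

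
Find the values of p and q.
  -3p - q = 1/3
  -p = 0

Row-reduce the augmented matrix:
R1 ← R1 / (-3).
R2 ← R2 + 1·R1.
R2 ← R2 / (1/3).
R1 ← R1 − 1/3·R2.
Reading off the reduced rows gives p = 0, q = -1/3.

p = 0, q = -1/3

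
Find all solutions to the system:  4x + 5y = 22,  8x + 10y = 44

infinitely many solutions

Row-reduce:
R1 ← R1 / (4).
R2 ← R2 − 8·R1.
Rank is 1 with 2 unknowns, leaving y free.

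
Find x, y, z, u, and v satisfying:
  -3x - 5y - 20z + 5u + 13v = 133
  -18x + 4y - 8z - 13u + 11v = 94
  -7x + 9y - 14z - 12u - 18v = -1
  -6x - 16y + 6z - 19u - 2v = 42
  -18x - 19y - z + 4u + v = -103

Row-reduce the augmented matrix:
R1 ← R1 / (-3).
R2 ← R2 + 18·R1.
R3 ← R3 + 7·R1.
R4 ← R4 + 6·R1.
R5 ← R5 + 18·R1.
R2 ← R2 / (34).
R1 ← R1 − 5/3·R2.
R3 ← R3 − 62/3·R2.
R4 ← R4 + 6·R2.
R5 ← R5 − 11·R2.
R3 ← R3 / (-602/17).
R1 ← R1 − 20/17·R3.
R2 ← R2 − 56/17·R3.
R4 ← R4 − 1118/17·R3.
R5 ← R5 − 1407/17·R3.
R4 ← R4 / (-32).
R1 ← R1 − 45/86·R4.
R2 ← R2 + 89/86·R4.
R3 ← R3 + 3/43·R4.
R5 ← R5 + 543/86·R4.
R5 ← R5 / (-1203215/19264).
R1 ← R1 + 18031/8256·R5.
R2 ← R2 + 53947/57792·R5.
R3 ← R3 − 9607/28896·R5.
R4 ← R4 − 1133/672·R5.
Reading off the reduced rows gives x = 5, y = 0, z = -5, u = -6, v = 6.

x = 5, y = 0, z = -5, u = -6, v = 6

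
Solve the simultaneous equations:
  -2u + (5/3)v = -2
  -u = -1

Row-reduce the augmented matrix:
R1 ← R1 / (-2).
R2 ← R2 + 1·R1.
R2 ← R2 / (-5/6).
R1 ← R1 + 5/6·R2.
Reading off the reduced rows gives u = 1, v = 0.

u = 1, v = 0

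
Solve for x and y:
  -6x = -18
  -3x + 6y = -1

x = 3, y = 4/3

Row-reduce the augmented matrix:
R1 ← R1 / (-6).
R2 ← R2 + 3·R1.
R2 ← R2 / (6).
Reading off the reduced rows gives x = 3, y = 4/3.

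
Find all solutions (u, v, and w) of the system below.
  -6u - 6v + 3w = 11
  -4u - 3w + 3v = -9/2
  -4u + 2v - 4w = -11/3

Row-reduce the augmented matrix:
R1 ← R1 / (-6).
R2 ← R2 + 4·R1.
R3 ← R3 + 4·R1.
R2 ← R2 / (7).
R1 ← R1 − 1·R2.
R3 ← R3 − 6·R2.
R3 ← R3 / (-12/7).
R1 ← R1 − 3/14·R3.
R2 ← R2 + 5/7·R3.
Reading off the reduced rows gives u = -1/4, v = -4/3, w = 1/2.

u = -1/4, v = -4/3, w = 1/2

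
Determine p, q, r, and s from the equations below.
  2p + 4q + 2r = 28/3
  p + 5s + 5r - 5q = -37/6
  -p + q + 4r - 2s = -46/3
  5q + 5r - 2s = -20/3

p = 3, q = 2, r = -7/3, s = 5/2

Row-reduce the augmented matrix:
R1 ← R1 / (2).
R2 ← R2 − 1·R1.
R3 ← R3 + 1·R1.
R2 ← R2 / (-7).
R1 ← R1 − 2·R2.
R3 ← R3 − 3·R2.
R4 ← R4 − 5·R2.
R3 ← R3 / (47/7).
R1 ← R1 − 15/7·R3.
R2 ← R2 + 4/7·R3.
R4 ← R4 − 55/7·R3.
R4 ← R4 / (66/47).
R1 ← R1 − 65/47·R4.
R2 ← R2 + 33/47·R4.
R3 ← R3 − 1/47·R4.
Reading off the reduced rows gives p = 3, q = 2, r = -7/3, s = 5/2.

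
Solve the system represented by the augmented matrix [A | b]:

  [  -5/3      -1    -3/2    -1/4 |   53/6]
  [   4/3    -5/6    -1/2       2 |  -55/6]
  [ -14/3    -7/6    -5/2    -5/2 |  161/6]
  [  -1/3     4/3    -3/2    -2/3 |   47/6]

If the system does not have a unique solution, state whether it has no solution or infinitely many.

Row-reduce:
R1 ← R1 / (-5/3).
R2 ← R2 − 4/3·R1.
R3 ← R3 + 14/3·R1.
R4 ← R4 + 1/3·R1.
R2 ← R2 / (-49/30).
R1 ← R1 − 3/5·R2.
R3 ← R3 − 49/30·R2.
R4 ← R4 − 23/15·R2.
Swap R3 and R4.
R3 ← R3 / (-137/49).
R1 ← R1 − 27/98·R3.
R2 ← R2 − 51/49·R3.
Rank is 3 with 4 unknowns, leaving x_4 free.

infinitely many solutions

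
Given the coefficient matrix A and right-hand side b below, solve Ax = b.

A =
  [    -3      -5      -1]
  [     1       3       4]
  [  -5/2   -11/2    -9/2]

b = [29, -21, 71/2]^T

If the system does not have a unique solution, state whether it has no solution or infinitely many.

infinitely many solutions

Row-reduce:
R1 ← R1 / (-3).
R2 ← R2 − 1·R1.
R3 ← R3 + 5/2·R1.
R2 ← R2 / (4/3).
R1 ← R1 − 5/3·R2.
R3 ← R3 + 4/3·R2.
Rank is 2 with 3 unknowns, leaving x_3 free.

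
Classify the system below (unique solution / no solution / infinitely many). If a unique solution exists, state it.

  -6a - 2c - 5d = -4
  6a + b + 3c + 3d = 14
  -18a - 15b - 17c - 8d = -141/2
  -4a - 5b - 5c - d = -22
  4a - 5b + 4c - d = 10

Row-reduce:
R1 ← R1 / (-6).
R2 ← R2 − 6·R1.
R3 ← R3 + 18·R1.
R4 ← R4 + 4·R1.
R5 ← R5 − 4·R1.
R3 ← R3 + 15·R2.
R4 ← R4 + 5·R2.
R5 ← R5 + 5·R2.
R3 ← R3 / (4).
R1 ← R1 − 1/3·R3.
R2 ← R2 − 1·R3.
R4 ← R4 − 4/3·R3.
R5 ← R5 − 23/3·R3.
Swap R4 and R5.
R4 ← R4 / (119/4).
R1 ← R1 − 11/4·R4.
R2 ← R2 − 15/4·R4.
R3 ← R3 + 23/4·R4.
Row 5 reduces to 0 = 1/6, a contradiction. The system is inconsistent.

no solution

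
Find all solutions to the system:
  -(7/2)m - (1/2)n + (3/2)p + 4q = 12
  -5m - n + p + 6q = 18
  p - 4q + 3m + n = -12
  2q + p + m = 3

Row-reduce:
R1 ← R1 / (-7/2).
R2 ← R2 + 5·R1.
R3 ← R3 − 3·R1.
R4 ← R4 − 1·R1.
R2 ← R2 / (-2/7).
R1 ← R1 − 1/7·R2.
R3 ← R3 − 4/7·R2.
R4 ← R4 + 1/7·R2.
Swap R3 and R4.
R3 ← R3 / (2).
R1 ← R1 + 1·R3.
R2 ← R2 − 4·R3.
Rank is 3 with 4 unknowns, leaving q free.

infinitely many solutions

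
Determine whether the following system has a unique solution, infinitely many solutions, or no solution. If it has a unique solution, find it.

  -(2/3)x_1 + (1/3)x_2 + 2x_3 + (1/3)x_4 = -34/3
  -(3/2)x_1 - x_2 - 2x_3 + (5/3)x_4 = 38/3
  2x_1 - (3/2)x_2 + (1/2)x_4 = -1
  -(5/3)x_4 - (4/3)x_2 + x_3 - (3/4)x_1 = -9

Row-reduce the augmented matrix:
R1 ← R1 / (-2/3).
R2 ← R2 + 3/2·R1.
R3 ← R3 − 2·R1.
R4 ← R4 + 3/4·R1.
R2 ← R2 / (-7/4).
R1 ← R1 + 1/2·R2.
R3 ← R3 + 1/2·R2.
R4 ← R4 + 41/24·R2.
R3 ← R3 / (55/7).
R1 ← R1 + 8/7·R3.
R2 ← R2 − 26/7·R3.
R4 ← R4 − 107/21·R3.
R4 ← R4 / (-617/165).
R1 ← R1 + 32/55·R4.
R2 ← R2 + 61/55·R4.
R3 ← R3 − 26/165·R4.
Reading off the reduced rows gives x_1 = 0, x_2 = 1, x_3 = -6, x_4 = 1.

x_1 = 0, x_2 = 1, x_3 = -6, x_4 = 1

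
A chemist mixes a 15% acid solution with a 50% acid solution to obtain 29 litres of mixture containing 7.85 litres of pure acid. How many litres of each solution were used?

litres of solution A: 19, litres of solution B: 10

Let a = litres of solution A, b = litres of solution B.
  a + b = 29
  (3/20)a + (1/2)b = 157/20
Row-reduce the augmented matrix:
R2 ← R2 − 3/20·R1.
R2 ← R2 / (7/20).
R1 ← R1 − 1·R2.
Reading off the reduced rows gives a = 19, b = 10.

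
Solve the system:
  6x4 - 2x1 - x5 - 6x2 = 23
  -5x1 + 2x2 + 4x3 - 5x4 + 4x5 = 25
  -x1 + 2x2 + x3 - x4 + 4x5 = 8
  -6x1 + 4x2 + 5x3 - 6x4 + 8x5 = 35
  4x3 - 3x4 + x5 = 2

no solution

Row-reduce:
R1 ← R1 / (-2).
R2 ← R2 + 5·R1.
R3 ← R3 + 1·R1.
R4 ← R4 + 6·R1.
R2 ← R2 / (17).
R1 ← R1 − 3·R2.
R3 ← R3 − 5·R2.
R4 ← R4 − 22·R2.
R3 ← R3 / (-3/17).
R1 ← R1 + 12/17·R3.
R2 ← R2 − 4/17·R3.
R4 ← R4 + 3/17·R3.
R5 ← R5 − 4·R3.
Swap R4 and R5.
R4 ← R4 / (119/3).
R1 ← R1 + 7·R4.
R2 ← R2 − 4/3·R4.
R3 ← R3 + 32/3·R4.
Row 5 reduces to 0 = 2, a contradiction. The system is inconsistent.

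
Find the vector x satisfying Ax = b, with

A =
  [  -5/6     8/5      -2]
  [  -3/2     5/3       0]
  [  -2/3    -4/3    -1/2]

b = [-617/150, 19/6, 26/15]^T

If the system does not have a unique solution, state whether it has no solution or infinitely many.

Row-reduce the augmented matrix:
R1 ← R1 / (-5/6).
R2 ← R2 + 3/2·R1.
R3 ← R3 + 2/3·R1.
R2 ← R2 / (-91/75).
R1 ← R1 + 48/25·R2.
R3 ← R3 + 196/75·R2.
R3 ← R3 / (-173/26).
R1 ← R1 + 300/91·R3.
R2 ← R2 + 270/91·R3.
Reading off the reduced rows gives x_1 = -3, x_2 = -4/5, x_3 = 8/3.

x_1 = -3, x_2 = -4/5, x_3 = 8/3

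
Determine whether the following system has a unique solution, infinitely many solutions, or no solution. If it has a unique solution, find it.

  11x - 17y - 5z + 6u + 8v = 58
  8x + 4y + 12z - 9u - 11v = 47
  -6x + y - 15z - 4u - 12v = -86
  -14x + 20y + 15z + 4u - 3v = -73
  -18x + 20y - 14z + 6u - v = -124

x = 6, y = 1, z = 1, u = -3, v = 4

Row-reduce the augmented matrix:
R1 ← R1 / (11).
R2 ← R2 − 8·R1.
R3 ← R3 + 6·R1.
R4 ← R4 + 14·R1.
R5 ← R5 + 18·R1.
R2 ← R2 / (180/11).
R1 ← R1 + 17/11·R2.
R3 ← R3 + 91/11·R2.
R4 ← R4 + 18/11·R2.
R5 ← R5 + 86/11·R2.
R3 ← R3 / (-442/45).
R1 ← R1 − 46/45·R3.
R2 ← R2 − 43/45·R3.
R4 ← R4 − 51/5·R3.
R5 ← R5 + 662/45·R3.
R4 ← R4 / (263/104).
R1 ← R1 + 661/442·R4.
R2 ← R2 + 2731/1768·R4.
R3 ← R3 − 1347/1768·R4.
R5 ← R5 − 18247/884·R4.
R5 ← R5 / (537113/4471).
R1 ← R1 + 41130/4471·R5.
R2 ← R2 + 42365/4471·R5.
R3 ← R3 − 22513/4471·R5.
R4 ← R4 + 1171/263·R5.
Reading off the reduced rows gives x = 6, y = 1, z = 1, u = -3, v = 4.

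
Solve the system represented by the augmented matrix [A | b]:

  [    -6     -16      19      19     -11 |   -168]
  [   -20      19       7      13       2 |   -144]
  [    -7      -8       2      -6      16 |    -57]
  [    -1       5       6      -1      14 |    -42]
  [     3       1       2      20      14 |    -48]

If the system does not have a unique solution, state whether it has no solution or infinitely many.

Row-reduce the augmented matrix:
R1 ← R1 / (-6).
R2 ← R2 + 20·R1.
R3 ← R3 + 7·R1.
R4 ← R4 + 1·R1.
R5 ← R5 − 3·R1.
R2 ← R2 / (217/3).
R1 ← R1 − 8/3·R2.
R3 ← R3 − 32/3·R2.
R4 ← R4 − 23/3·R2.
R5 ← R5 + 7·R2.
R3 ← R3 / (-5147/434).
R1 ← R1 + 473/434·R3.
R2 ← R2 + 169/217·R3.
R4 ← R4 − 3821/434·R3.
R5 ← R5 − 375/62·R3.
R4 ← R4 / (-73251/5147).
R1 ← R1 − 3064/5147·R4.
R2 ← R2 − 3430/5147·R4.
R3 ← R3 − 9003/5147·R4.
R5 ← R5 − 72312/5147·R4.
R5 ← R5 / (427913/8139).
R1 ← R1 + 12422/24417·R5.
R2 ← R2 − 9013/24417·R5.
R3 ← R3 − 13042/8139·R5.
R4 ← R4 + 49595/24417·R5.
Reading off the reduced rows gives x_1 = 5, x_2 = 1, x_3 = -5, x_4 = -2, x_5 = -1.

x_1 = 5, x_2 = 1, x_3 = -5, x_4 = -2, x_5 = -1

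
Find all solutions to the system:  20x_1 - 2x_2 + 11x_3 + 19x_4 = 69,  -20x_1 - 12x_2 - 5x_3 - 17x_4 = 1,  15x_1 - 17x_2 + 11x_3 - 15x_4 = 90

infinitely many solutions

Row-reduce:
R1 ← R1 / (20).
R2 ← R2 + 20·R1.
R3 ← R3 − 15·R1.
R2 ← R2 / (-14).
R1 ← R1 + 1/10·R2.
R3 ← R3 + 31/2·R2.
R3 ← R3 / (-109/28).
R1 ← R1 − 71/140·R3.
R2 ← R2 + 3/7·R3.
Rank is 3 with 4 unknowns, leaving x_4 free.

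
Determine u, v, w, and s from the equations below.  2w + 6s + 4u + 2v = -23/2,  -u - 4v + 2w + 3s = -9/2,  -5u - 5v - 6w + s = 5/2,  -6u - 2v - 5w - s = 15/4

u = 1/4, v = -1/2, w = -1/2, s = -7/4

Row-reduce the augmented matrix:
R1 ← R1 / (4).
R2 ← R2 + 1·R1.
R3 ← R3 + 5·R1.
R4 ← R4 + 6·R1.
R2 ← R2 / (-7/2).
R1 ← R1 − 1/2·R2.
R3 ← R3 + 5/2·R2.
R4 ← R4 − 1·R2.
R3 ← R3 / (-37/7).
R1 ← R1 − 6/7·R3.
R2 ← R2 + 5/7·R3.
R4 ← R4 + 9/7·R3.
R4 ← R4 / (8).
R1 ← R1 − 3·R4.
R2 ← R2 + 2·R4.
R3 ← R3 + 1·R4.
Reading off the reduced rows gives u = 1/4, v = -1/2, w = -1/2, s = -7/4.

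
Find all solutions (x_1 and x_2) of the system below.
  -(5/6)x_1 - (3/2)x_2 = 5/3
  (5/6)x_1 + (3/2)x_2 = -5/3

Row-reduce:
R1 ← R1 / (-5/6).
R2 ← R2 − 5/6·R1.
Rank is 1 with 2 unknowns, leaving x_2 free.

infinitely many solutions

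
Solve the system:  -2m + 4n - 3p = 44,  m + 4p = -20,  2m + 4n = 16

Row-reduce the augmented matrix:
R1 ← R1 / (-2).
R2 ← R2 − 1·R1.
R3 ← R3 − 2·R1.
R2 ← R2 / (2).
R1 ← R1 + 2·R2.
R3 ← R3 − 8·R2.
R3 ← R3 / (-13).
R1 ← R1 − 4·R3.
R2 ← R2 − 5/4·R3.
Reading off the reduced rows gives m = -4, n = 6, p = -4.

m = -4, n = 6, p = -4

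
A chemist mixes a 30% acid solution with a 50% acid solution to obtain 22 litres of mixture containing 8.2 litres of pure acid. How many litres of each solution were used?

litres of solution A: 14, litres of solution B: 8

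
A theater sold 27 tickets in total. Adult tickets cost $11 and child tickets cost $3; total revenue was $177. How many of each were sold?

Let a = adult tickets, c = child tickets.
  a + c = 27
  11a + 3c = 177
Row-reduce the augmented matrix:
R2 ← R2 − 11·R1.
R2 ← R2 / (-8).
R1 ← R1 − 1·R2.
Reading off the reduced rows gives a = 12, c = 15.

adult tickets: 12, child tickets: 15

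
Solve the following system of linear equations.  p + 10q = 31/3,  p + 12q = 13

p = -3, q = 4/3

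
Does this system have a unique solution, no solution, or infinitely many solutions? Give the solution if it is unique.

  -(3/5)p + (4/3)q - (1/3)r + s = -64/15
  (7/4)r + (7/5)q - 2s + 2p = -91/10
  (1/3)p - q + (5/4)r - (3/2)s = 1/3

infinitely many solutions

Row-reduce:
R1 ← R1 / (-3/5).
R2 ← R2 − 2·R1.
R3 ← R3 − 1/3·R1.
R2 ← R2 / (263/45).
R1 ← R1 + 20/9·R2.
R3 ← R3 + 7/27·R2.
R3 ← R3 / (575/526).
R1 ← R1 − 210/263·R3.
R2 ← R2 − 115/1052·R3.
Rank is 3 with 4 unknowns, leaving s free.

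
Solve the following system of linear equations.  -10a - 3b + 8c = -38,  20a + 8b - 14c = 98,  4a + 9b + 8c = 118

a = 6, b = 6, c = 5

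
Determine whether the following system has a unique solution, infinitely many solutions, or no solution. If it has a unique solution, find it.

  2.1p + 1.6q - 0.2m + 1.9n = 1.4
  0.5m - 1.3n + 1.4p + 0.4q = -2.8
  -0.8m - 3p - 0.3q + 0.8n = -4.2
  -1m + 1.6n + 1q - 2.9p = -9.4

Row-reduce the augmented matrix:
R1 ← R1 / (-1/5).
R2 ← R2 − 1/2·R1.
R3 ← R3 + 4/5·R1.
R4 ← R4 + 1·R1.
R2 ← R2 / (69/20).
R1 ← R1 + 19/2·R2.
R3 ← R3 + 34/5·R2.
R4 ← R4 + 79/10·R2.
R3 ← R3 / (589/345).
R1 ← R1 − 539/69·R3.
R2 ← R2 − 133/69·R3.
R4 ← R4 − 1261/690·R3.
R4 ← R4 / (2271/2356).
R1 ← R1 + 5783/1178·R4.
R2 ← R2 + 59/62·R4.
R3 ← R3 − 1361/1178·R4.
Reading off the reduced rows gives m = 4, n = 4, p = 2, q = -6.

m = 4, n = 4, p = 2, q = -6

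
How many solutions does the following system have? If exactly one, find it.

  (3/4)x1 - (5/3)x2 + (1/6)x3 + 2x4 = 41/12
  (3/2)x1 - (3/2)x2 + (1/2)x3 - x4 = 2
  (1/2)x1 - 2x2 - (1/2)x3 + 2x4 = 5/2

infinitely many solutions

Row-reduce:
R1 ← R1 / (3/4).
R2 ← R2 − 3/2·R1.
R3 ← R3 − 1/2·R1.
R2 ← R2 / (11/6).
R1 ← R1 + 20/9·R2.
R3 ← R3 + 8/9·R2.
R3 ← R3 / (-35/66).
R1 ← R1 − 14/33·R3.
R2 ← R2 − 1/11·R3.
Rank is 3 with 4 unknowns, leaving x4 free.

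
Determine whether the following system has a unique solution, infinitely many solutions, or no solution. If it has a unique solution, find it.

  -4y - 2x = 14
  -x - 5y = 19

x = 1, y = -4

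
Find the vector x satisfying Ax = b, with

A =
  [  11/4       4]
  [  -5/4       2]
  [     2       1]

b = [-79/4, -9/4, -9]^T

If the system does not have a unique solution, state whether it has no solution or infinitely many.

no solution

Row-reduce:
R1 ← R1 / (11/4).
R2 ← R2 + 5/4·R1.
R3 ← R3 − 2·R1.
R2 ← R2 / (42/11).
R1 ← R1 − 16/11·R2.
R3 ← R3 + 21/11·R2.
Row 3 reduces to 0 = -1/4, a contradiction. The system is inconsistent.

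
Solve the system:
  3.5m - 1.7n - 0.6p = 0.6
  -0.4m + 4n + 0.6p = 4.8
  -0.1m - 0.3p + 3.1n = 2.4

Row-reduce the augmented matrix:
R1 ← R1 / (7/2).
R2 ← R2 + 2/5·R1.
R3 ← R3 + 1/10·R1.
R2 ← R2 / (666/175).
R1 ← R1 + 17/35·R2.
R3 ← R3 − 534/175·R2.
R3 ← R3 / (-55/74).
R1 ← R1 + 23/222·R3.
R2 ← R2 − 31/222·R3.
Reading off the reduced rows gives m = 1, n = 1, p = 2.

m = 1, n = 1, p = 2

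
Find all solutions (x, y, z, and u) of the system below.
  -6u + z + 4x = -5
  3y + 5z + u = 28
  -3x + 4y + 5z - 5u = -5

Row-reduce:
R1 ← R1 / (4).
R3 ← R3 + 3·R1.
R2 ← R2 / (3).
R3 ← R3 − 4·R2.
R3 ← R3 / (-11/12).
R1 ← R1 − 1/4·R3.
R2 ← R2 − 5/3·R3.
Rank is 3 with 4 unknowns, leaving u free.

infinitely many solutions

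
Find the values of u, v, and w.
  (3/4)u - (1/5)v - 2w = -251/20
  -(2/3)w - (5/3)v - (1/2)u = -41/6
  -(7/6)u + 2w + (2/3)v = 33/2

Row-reduce the augmented matrix:
R1 ← R1 / (3/4).
R2 ← R2 + 1/2·R1.
R3 ← R3 + 7/6·R1.
R2 ← R2 / (-9/5).
R1 ← R1 + 4/15·R2.
R3 ← R3 − 16/45·R2.
R3 ← R3 / (-122/81).
R1 ← R1 + 64/27·R3.
R2 ← R2 − 10/9·R3.
Reading off the reduced rows gives u = -5, v = 4, w = 4.

u = -5, v = 4, w = 4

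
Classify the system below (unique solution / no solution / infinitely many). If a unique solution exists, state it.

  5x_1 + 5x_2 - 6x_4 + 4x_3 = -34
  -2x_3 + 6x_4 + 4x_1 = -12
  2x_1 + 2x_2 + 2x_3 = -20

Row-reduce:
R1 ← R1 / (5).
R2 ← R2 − 4·R1.
R3 ← R3 − 2·R1.
R2 ← R2 / (-4).
R1 ← R1 − 1·R2.
R3 ← R3 / (2/5).
R1 ← R1 + 1/2·R3.
R2 ← R2 − 13/10·R3.
Rank is 3 with 4 unknowns, leaving x_4 free.

infinitely many solutions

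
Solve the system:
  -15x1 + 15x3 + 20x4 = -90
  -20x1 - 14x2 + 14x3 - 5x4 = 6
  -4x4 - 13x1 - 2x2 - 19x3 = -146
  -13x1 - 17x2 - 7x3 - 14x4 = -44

Row-reduce the augmented matrix:
R1 ← R1 / (-15).
R2 ← R2 + 20·R1.
R3 ← R3 + 13·R1.
R4 ← R4 + 13·R1.
R2 ← R2 / (-14).
R3 ← R3 + 2·R2.
R4 ← R4 + 17·R2.
R3 ← R3 / (-218/7).
R1 ← R1 + 1·R3.
R2 ← R2 − 3/7·R3.
R4 ← R4 + 89/7·R3.
R4 ← R4 / (1524/109).
R1 ← R1 + 173/218·R4.
R2 ← R2 − 664/327·R4.
R3 ← R3 − 353/654·R4.
Reading off the reduced rows gives x1 = 4, x2 = 2, x3 = 6, x4 = -6.

x1 = 4, x2 = 2, x3 = 6, x4 = -6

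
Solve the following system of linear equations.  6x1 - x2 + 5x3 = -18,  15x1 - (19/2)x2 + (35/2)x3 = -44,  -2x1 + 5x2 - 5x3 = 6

no solution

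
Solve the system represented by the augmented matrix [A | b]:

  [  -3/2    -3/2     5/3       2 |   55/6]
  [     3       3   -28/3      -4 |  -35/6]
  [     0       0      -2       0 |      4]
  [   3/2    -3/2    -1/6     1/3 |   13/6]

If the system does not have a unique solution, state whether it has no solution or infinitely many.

Row-reduce:
R1 ← R1 / (-3/2).
R2 ← R2 − 3·R1.
R4 ← R4 − 3/2·R1.
Swap R2 and R4.
R2 ← R2 / (-3).
R1 ← R1 − 1·R2.
R3 ← R3 / (-2).
R1 ← R1 + 11/18·R3.
R2 ← R2 + 1/2·R3.
R4 ← R4 + 6·R3.
Row 4 reduces to 0 = 1/2, a contradiction. The system is inconsistent.

no solution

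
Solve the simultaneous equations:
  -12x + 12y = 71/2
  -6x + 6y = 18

no solution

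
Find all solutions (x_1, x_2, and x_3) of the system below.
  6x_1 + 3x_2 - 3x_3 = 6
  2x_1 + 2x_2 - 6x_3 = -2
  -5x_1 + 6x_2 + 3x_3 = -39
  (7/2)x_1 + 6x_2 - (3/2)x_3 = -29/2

Row-reduce:
R1 ← R1 / (6).
R2 ← R2 − 2·R1.
R3 ← R3 + 5·R1.
R4 ← R4 − 7/2·R1.
R1 ← R1 − 1/2·R2.
R3 ← R3 − 17/2·R2.
R4 ← R4 − 17/4·R2.
R3 ← R3 / (43).
R1 ← R1 − 2·R3.
R2 ← R2 + 5·R3.
R4 ← R4 − 43/2·R3.
Row 4 reduces to 0 = -1, a contradiction. The system is inconsistent.

no solution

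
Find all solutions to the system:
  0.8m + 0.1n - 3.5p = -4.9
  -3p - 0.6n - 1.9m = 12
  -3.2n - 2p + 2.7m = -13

Row-reduce the augmented matrix:
R1 ← R1 / (4/5).
R2 ← R2 + 19/10·R1.
R3 ← R3 − 27/10·R1.
R2 ← R2 / (-29/80).
R1 ← R1 − 1/8·R2.
R3 ← R3 + 283/80·R2.
R3 ← R3 / (3486/29).
R1 ← R1 + 240/29·R3.
R2 ← R2 − 905/29·R3.
Reading off the reduced rows gives m = -6, n = -1, p = 0.

m = -6, n = -1, p = 0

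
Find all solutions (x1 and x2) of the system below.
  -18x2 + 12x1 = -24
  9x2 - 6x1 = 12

Row-reduce:
R1 ← R1 / (12).
R2 ← R2 + 6·R1.
Rank is 1 with 2 unknowns, leaving x2 free.

infinitely many solutions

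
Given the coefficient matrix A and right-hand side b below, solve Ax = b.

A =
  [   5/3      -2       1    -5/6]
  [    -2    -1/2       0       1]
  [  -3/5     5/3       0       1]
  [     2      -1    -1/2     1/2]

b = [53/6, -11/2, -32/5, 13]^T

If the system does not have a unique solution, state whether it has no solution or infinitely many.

x_1 = 4, x_2 = -3, x_3 = -3, x_4 = 1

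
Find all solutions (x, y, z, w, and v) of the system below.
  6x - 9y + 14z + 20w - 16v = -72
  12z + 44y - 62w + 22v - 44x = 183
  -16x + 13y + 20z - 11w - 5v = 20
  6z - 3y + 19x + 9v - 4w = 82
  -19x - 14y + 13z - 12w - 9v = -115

Row-reduce:
R1 ← R1 / (6).
R2 ← R2 + 44·R1.
R3 ← R3 + 16·R1.
R4 ← R4 − 19·R1.
R5 ← R5 + 19·R1.
R2 ← R2 / (-22).
R1 ← R1 + 3/2·R2.
R3 ← R3 + 11·R2.
R4 ← R4 − 51/2·R2.
R5 ← R5 + 85/2·R2.
Swap R3 and R4.
R3 ← R3 / (3121/33).
R1 ← R1 + 181/33·R3.
R2 ← R2 + 172/33·R3.
R5 ← R5 + 1806/11·R3.
Swap R4 and R5.
R4 ← R4 / (-366741/6242).
R1 ← R1 + 2038/3121·R4.
R2 ← R2 + 6713/3121·R4.
R3 ← R3 − 2033/6242·R4.
Row 5 reduces to 0 = 1/2, a contradiction. The system is inconsistent.

no solution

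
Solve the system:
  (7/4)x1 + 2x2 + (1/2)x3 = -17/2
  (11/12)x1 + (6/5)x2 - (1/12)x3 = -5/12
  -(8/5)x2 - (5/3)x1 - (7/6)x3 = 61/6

no solution

Row-reduce:
R1 ← R1 / (7/4).
R2 ← R2 − 11/12·R1.
R3 ← R3 + 5/3·R1.
R2 ← R2 / (16/105).
R1 ← R1 − 8/7·R2.
R3 ← R3 − 32/105·R2.
Row 3 reduces to 0 = -6, a contradiction. The system is inconsistent.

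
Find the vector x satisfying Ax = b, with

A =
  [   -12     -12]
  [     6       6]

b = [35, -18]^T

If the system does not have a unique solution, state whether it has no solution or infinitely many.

Row-reduce:
R1 ← R1 / (-12).
R2 ← R2 − 6·R1.
Row 2 reduces to 0 = -1/2, a contradiction. The system is inconsistent.

no solution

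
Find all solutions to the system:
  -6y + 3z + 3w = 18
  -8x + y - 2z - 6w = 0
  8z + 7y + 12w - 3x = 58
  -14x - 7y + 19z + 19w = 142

Row-reduce the augmented matrix:
Swap R1 and R2.
R1 ← R1 / (-8).
R3 ← R3 + 3·R1.
R4 ← R4 + 14·R1.
R2 ← R2 / (-6).
R1 ← R1 + 1/8·R2.
R3 ← R3 − 53/8·R2.
R4 ← R4 + 35/4·R2.
R3 ← R3 / (193/16).
R1 ← R1 − 3/16·R3.
R2 ← R2 + 1/2·R3.
R4 ← R4 − 145/8·R3.
R4 ← R4 / (-244/193).
R1 ← R1 − 80/193·R4.
R2 ← R2 − 44/193·R4.
R3 ← R3 − 281/193·R4.
Reading off the reduced rows gives x = -2, y = 0, z = 5, w = 1.

x = -2, y = 0, z = 5, w = 1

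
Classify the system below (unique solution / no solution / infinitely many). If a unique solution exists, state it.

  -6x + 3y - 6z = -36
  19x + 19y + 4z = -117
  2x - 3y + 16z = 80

Row-reduce the augmented matrix:
R1 ← R1 / (-6).
R2 ← R2 − 19·R1.
R3 ← R3 − 2·R1.
R2 ← R2 / (57/2).
R1 ← R1 + 1/2·R2.
R3 ← R3 + 2·R2.
R3 ← R3 / (246/19).
R1 ← R1 − 14/19·R3.
R2 ← R2 + 10/19·R3.
Reading off the reduced rows gives x = -1, y = -6, z = 4.

x = -1, y = -6, z = 4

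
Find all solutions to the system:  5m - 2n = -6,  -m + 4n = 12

Row-reduce the augmented matrix:
R1 ← R1 / (5).
R2 ← R2 + 1·R1.
R2 ← R2 / (18/5).
R1 ← R1 + 2/5·R2.
Reading off the reduced rows gives m = 0, n = 3.

m = 0, n = 3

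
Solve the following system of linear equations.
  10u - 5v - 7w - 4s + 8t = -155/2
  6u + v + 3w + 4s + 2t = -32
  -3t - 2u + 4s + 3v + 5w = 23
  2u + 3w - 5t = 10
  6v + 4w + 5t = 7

Row-reduce:
R1 ← R1 / (10).
R2 ← R2 − 6·R1.
R3 ← R3 + 2·R1.
R4 ← R4 − 2·R1.
R2 ← R2 / (4).
R1 ← R1 + 1/2·R2.
R3 ← R3 − 2·R2.
R4 ← R4 − 1·R2.
R5 ← R5 − 6·R2.
Swap R3 and R4.
R3 ← R3 / (13/5).
R1 ← R1 − 1/5·R3.
R2 ← R2 − 9/5·R3.
R5 ← R5 + 34/5·R3.
Swap R4 and R5.
R4 ← R4 / (-152/13).
R1 ← R1 − 6/13·R4.
R2 ← R2 − 28/13·R4.
R3 ← R3 + 4/13·R4.
Row 5 reduces to 0 = 1/4, a contradiction. The system is inconsistent.

no solution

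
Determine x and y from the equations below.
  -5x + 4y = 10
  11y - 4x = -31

Row-reduce the augmented matrix:
R1 ← R1 / (-5).
R2 ← R2 + 4·R1.
R2 ← R2 / (39/5).
R1 ← R1 + 4/5·R2.
Reading off the reduced rows gives x = -6, y = -5.

x = -6, y = -5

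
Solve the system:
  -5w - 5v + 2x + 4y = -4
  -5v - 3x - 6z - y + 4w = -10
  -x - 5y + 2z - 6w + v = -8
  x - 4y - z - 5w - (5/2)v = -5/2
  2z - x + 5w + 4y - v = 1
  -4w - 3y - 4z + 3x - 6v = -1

Row-reduce:
R1 ← R1 / (2).
R2 ← R2 + 3·R1.
R3 ← R3 + 1·R1.
R4 ← R4 − 1·R1.
R5 ← R5 + 1·R1.
R6 ← R6 − 3·R1.
R2 ← R2 / (5).
R1 ← R1 − 2·R2.
R3 ← R3 + 3·R2.
R4 ← R4 + 6·R2.
R5 ← R5 − 6·R2.
R6 ← R6 + 9·R2.
R3 ← R3 / (-8/5).
R1 ← R1 − 12/5·R3.
R2 ← R2 + 6/5·R3.
R4 ← R4 + 41/5·R3.
R5 ← R5 − 46/5·R3.
R6 ← R6 + 74/5·R3.
R4 ← R4 / (381/8).
R1 ← R1 + 17·R4.
R2 ← R2 − 29/4·R4.
R3 ← R3 − 53/8·R4.
R5 ← R5 + 217/4·R4.
R6 ← R6 − 381/4·R4.
R5 ← R5 / (-609/127).
R1 ← R1 − 14/127·R5.
R2 ← R2 + 62/127·R5.
R3 ← R3 − 329/254·R5.
R4 ← R4 − 83/127·R5.
Row 6 reduces to 0 = -4, a contradiction. The system is inconsistent.

no solution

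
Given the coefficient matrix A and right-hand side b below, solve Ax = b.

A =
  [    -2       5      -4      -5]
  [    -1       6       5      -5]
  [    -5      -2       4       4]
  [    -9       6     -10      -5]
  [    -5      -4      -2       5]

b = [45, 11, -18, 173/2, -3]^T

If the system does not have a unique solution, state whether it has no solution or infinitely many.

no solution

Row-reduce:
R1 ← R1 / (-2).
R2 ← R2 + 1·R1.
R3 ← R3 + 5·R1.
R4 ← R4 + 9·R1.
R5 ← R5 + 5·R1.
R2 ← R2 / (7/2).
R1 ← R1 + 5/2·R2.
R3 ← R3 + 29/2·R2.
R4 ← R4 + 33/2·R2.
R5 ← R5 + 33/2·R2.
R3 ← R3 / (43).
R1 ← R1 − 7·R3.
R2 ← R2 − 2·R3.
R4 ← R4 − 41·R3.
R5 ← R5 − 41·R3.
R4 ← R4 / (-1/7).
R1 ← R1 + 2/7·R4.
R2 ← R2 + 1·R4.
R3 ← R3 − 1/7·R4.
R5 ← R5 + 1/7·R4.
Row 5 reduces to 0 = 1/2, a contradiction. The system is inconsistent.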